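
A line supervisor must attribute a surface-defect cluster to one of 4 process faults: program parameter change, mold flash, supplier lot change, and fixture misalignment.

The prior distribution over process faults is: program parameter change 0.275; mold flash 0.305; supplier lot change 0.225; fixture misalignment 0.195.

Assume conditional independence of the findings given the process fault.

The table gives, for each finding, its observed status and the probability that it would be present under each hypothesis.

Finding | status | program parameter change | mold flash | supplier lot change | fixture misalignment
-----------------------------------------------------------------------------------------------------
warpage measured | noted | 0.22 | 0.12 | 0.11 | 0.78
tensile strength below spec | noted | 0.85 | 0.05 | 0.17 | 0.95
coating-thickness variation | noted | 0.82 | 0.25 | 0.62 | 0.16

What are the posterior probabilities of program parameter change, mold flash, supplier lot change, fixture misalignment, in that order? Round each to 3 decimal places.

Multiply each prior by the joint likelihood of the evidence pattern:
  program parameter change: 0.275 × 0.22 × 0.85 × 0.82 = 0.042169
  mold flash: 0.305 × 0.12 × 0.05 × 0.25 = 0.0004575
  supplier lot change: 0.225 × 0.11 × 0.17 × 0.62 = 0.0026087
  fixture misalignment: 0.195 × 0.78 × 0.95 × 0.16 = 0.023119
The unnormalized weights sum to 0.068354.
P(program parameter change | evidence) = 0.042169 / 0.068354 ≈ 0.617
P(mold flash | evidence) = 0.0004575 / 0.068354 ≈ 0.007
P(supplier lot change | evidence) = 0.0026087 / 0.068354 ≈ 0.038
P(fixture misalignment | evidence) = 0.023119 / 0.068354 ≈ 0.338

0.617, 0.007, 0.038, 0.338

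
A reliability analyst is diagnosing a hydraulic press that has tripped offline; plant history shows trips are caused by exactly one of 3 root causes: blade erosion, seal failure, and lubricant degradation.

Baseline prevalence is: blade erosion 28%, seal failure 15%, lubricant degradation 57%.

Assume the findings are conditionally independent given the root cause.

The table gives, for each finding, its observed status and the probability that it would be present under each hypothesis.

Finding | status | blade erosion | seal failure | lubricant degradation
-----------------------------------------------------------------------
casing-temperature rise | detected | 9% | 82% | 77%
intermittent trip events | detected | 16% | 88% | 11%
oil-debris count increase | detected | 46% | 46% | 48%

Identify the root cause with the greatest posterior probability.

For each hypothesis, the unnormalized posterior weight is prior × product of the finding likelihoods:
  blade erosion: 0.28 × 0.09 × 0.16 × 0.46 = 0.0018547
  seal failure: 0.15 × 0.82 × 0.88 × 0.46 = 0.04979
  lubricant degradation: 0.57 × 0.77 × 0.11 × 0.48 = 0.023174
The unnormalized weights sum to 0.074819.
P(blade erosion | evidence) ≈ 0.0018547 / 0.074819 ≈ 0.025
P(seal failure | evidence) ≈ 0.04979 / 0.074819 ≈ 0.665
P(lubricant degradation | evidence) ≈ 0.023174 / 0.074819 ≈ 0.310
The largest is 0.665, so seal failure is most probable.

seal failure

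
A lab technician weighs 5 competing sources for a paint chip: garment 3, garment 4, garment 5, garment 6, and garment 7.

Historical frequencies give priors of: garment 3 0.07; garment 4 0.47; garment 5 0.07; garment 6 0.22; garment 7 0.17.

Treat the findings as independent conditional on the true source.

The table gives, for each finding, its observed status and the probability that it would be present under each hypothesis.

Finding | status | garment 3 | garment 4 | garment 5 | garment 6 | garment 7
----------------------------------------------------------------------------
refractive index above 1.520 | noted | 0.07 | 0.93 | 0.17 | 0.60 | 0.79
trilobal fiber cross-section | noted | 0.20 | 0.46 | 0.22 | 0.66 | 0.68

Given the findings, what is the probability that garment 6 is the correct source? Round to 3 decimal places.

0.227

For each hypothesis, the unnormalized posterior weight is prior × product of the finding likelihoods:
  garment 3: 0.07 × 0.07 × 0.20 = 0.00098
  garment 4: 0.47 × 0.93 × 0.46 = 0.20107
  garment 5: 0.07 × 0.17 × 0.22 = 0.002618
  garment 6: 0.22 × 0.60 × 0.66 = 0.08712
  garment 7: 0.17 × 0.79 × 0.68 = 0.091324
Marginal likelihood of the evidence = 0.38311.
P(garment 6 | evidence) = 0.08712 / 0.38311 ≈ 0.227.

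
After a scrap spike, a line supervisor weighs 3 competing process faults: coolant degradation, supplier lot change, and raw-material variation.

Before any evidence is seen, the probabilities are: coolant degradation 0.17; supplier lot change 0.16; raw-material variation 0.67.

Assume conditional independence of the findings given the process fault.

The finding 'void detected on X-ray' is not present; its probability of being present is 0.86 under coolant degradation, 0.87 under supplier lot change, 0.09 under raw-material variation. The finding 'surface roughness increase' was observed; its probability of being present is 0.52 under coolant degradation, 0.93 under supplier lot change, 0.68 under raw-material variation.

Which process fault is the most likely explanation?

raw-material variation

By Bayes' rule with conditional independence, the unnormalized weight for each hypothesis is prior × ∏ likelihoods (using 1 − P(present | H) for each absent finding):
  coolant degradation: 0.17 × (1 − 0.86) × 0.52 = 0.012376
  supplier lot change: 0.16 × (1 − 0.87) × 0.93 = 0.019344
  raw-material variation: 0.67 × (1 − 0.09) × 0.68 = 0.4146
The unnormalized weights sum to 0.44632.
P(coolant degradation | evidence) ≈ 0.012376 / 0.44632 ≈ 0.028
P(supplier lot change | evidence) ≈ 0.019344 / 0.44632 ≈ 0.043
P(raw-material variation | evidence) ≈ 0.4146 / 0.44632 ≈ 0.929
The largest is 0.929, so raw-material variation is most probable.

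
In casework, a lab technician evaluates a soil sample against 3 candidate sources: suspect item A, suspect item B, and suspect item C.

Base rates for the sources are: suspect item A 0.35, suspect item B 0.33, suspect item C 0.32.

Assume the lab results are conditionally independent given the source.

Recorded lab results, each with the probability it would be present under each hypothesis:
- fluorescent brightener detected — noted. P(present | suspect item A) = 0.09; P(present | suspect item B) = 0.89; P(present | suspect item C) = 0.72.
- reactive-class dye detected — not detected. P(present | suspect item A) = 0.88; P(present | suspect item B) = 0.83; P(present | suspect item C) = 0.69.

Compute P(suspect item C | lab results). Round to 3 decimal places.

0.571

Multiply each prior by the joint likelihood of the lab result pattern (using 1 − P(present | H) for each absent lab result):
  suspect item A: 0.35 × 0.09 × (1 − 0.88) = 0.00378
  suspect item B: 0.33 × 0.89 × (1 − 0.83) = 0.049929
  suspect item C: 0.32 × 0.72 × (1 − 0.69) = 0.071424
Marginal likelihood of the evidence = 0.12513.
P(suspect item C | evidence) = 0.071424 / 0.12513 ≈ 0.571.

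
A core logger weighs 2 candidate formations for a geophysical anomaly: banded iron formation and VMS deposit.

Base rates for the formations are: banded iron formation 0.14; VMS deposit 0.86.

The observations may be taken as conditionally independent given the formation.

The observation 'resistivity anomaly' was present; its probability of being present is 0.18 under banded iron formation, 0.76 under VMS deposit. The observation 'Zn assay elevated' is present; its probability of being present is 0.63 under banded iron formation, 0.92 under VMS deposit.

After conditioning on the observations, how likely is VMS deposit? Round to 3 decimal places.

0.974

By Bayes' rule with conditional independence, the unnormalized weight for each hypothesis is prior × ∏ likelihoods:
  banded iron formation: 0.14 × 0.18 × 0.63 = 0.015876
  VMS deposit: 0.86 × 0.76 × 0.92 = 0.60131
Normalizing constant Z = 0.015876 + 0.60131 = 0.61719.
P(VMS deposit | evidence) = 0.60131 / 0.61719 ≈ 0.974.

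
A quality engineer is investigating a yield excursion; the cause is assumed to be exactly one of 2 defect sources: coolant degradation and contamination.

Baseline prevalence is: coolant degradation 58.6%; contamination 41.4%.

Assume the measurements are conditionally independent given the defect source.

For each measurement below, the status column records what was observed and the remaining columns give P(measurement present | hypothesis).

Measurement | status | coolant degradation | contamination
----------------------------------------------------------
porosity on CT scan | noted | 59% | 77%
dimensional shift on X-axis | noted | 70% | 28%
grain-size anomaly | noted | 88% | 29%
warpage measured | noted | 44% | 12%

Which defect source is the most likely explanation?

By Bayes' rule with conditional independence, the unnormalized weight for each hypothesis is prior × ∏ likelihoods:
  coolant degradation: 0.586 × 0.59 × 0.70 × 0.88 × 0.44 = 0.093709
  contamination: 0.414 × 0.77 × 0.28 × 0.29 × 0.12 = 0.0031062
Normalizing constant Z = 0.093709 + 0.0031062 = 0.096816.
P(coolant degradation | evidence) ≈ 0.093709 / 0.096816 ≈ 0.968
P(contamination | evidence) ≈ 0.0031062 / 0.096816 ≈ 0.032
The largest is 0.968, so coolant degradation is most probable.

coolant degradation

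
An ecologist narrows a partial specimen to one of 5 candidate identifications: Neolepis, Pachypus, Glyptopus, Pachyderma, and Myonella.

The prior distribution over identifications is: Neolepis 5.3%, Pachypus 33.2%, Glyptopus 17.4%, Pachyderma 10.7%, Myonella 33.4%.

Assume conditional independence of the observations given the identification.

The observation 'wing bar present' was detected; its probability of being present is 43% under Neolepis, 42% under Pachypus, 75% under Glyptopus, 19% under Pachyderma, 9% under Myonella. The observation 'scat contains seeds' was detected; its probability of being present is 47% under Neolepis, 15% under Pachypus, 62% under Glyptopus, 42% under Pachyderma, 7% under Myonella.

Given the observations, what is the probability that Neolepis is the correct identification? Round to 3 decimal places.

0.087

Multiply each prior by the joint likelihood of the evidence pattern:
  Neolepis: 0.053 × 0.43 × 0.47 = 0.010711
  Pachypus: 0.332 × 0.42 × 0.15 = 0.020916
  Glyptopus: 0.174 × 0.75 × 0.62 = 0.08091
  Pachyderma: 0.107 × 0.19 × 0.42 = 0.0085386
  Myonella: 0.334 × 0.09 × 0.07 = 0.0021042
Normalizing constant Z = 0.010711 + 0.020916 + 0.08091 + 0.0085386 + 0.0021042 = 0.12318.
P(Neolepis | evidence) = 0.010711 / 0.12318 ≈ 0.087.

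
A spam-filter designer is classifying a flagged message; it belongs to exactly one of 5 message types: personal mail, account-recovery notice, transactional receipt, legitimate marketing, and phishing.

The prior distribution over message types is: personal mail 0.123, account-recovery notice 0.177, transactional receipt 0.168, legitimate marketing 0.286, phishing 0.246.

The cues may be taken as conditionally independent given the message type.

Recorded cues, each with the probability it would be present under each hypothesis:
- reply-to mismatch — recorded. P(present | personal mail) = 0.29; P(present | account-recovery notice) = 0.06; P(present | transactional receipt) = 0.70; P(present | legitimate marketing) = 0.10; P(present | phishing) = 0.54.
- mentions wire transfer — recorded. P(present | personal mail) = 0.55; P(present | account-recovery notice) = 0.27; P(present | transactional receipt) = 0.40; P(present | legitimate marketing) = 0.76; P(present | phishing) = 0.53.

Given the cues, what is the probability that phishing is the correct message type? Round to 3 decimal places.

0.435

For each hypothesis, the unnormalized posterior weight is prior × product of the cue likelihoods:
  personal mail: 0.123 × 0.29 × 0.55 = 0.019619
  account-recovery notice: 0.177 × 0.06 × 0.27 = 0.0028674
  transactional receipt: 0.168 × 0.70 × 0.40 = 0.04704
  legitimate marketing: 0.286 × 0.10 × 0.76 = 0.021736
  phishing: 0.246 × 0.54 × 0.53 = 0.070405
Normalizing constant Z = 0.019619 + 0.0028674 + 0.04704 + 0.021736 + 0.070405 = 0.16167.
P(phishing | evidence) = 0.070405 / 0.16167 ≈ 0.435.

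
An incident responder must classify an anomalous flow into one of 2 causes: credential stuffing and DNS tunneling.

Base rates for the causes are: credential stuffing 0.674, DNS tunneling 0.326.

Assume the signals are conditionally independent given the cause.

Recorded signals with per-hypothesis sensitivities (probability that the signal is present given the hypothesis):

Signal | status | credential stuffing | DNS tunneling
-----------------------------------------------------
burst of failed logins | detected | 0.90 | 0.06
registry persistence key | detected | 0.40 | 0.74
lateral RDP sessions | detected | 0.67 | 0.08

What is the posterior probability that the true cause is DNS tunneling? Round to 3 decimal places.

Multiply each prior by the joint likelihood of the signal pattern:
  credential stuffing: 0.674 × 0.90 × 0.40 × 0.67 = 0.16257
  DNS tunneling: 0.326 × 0.06 × 0.74 × 0.08 = 0.001158
Marginal likelihood of the evidence = 0.16373.
P(DNS tunneling | evidence) = 0.001158 / 0.16373 ≈ 0.007.

0.007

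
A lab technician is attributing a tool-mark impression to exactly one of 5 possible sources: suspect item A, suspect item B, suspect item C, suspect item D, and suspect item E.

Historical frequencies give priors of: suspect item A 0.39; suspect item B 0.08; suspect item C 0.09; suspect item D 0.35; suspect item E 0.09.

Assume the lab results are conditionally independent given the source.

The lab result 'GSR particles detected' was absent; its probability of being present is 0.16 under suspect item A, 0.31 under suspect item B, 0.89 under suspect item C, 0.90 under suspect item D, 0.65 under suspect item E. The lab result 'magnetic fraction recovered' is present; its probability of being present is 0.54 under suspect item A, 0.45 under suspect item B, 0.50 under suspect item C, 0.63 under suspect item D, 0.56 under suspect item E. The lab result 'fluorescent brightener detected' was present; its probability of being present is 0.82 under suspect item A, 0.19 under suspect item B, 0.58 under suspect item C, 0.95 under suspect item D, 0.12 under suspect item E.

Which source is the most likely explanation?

By Bayes' rule with conditional independence, the unnormalized weight for each hypothesis is prior × ∏ likelihoods (using 1 − P(present | H) for each absent lab result):
  suspect item A: 0.39 × (1 − 0.16) × 0.54 × 0.82 = 0.14506
  suspect item B: 0.08 × (1 − 0.31) × 0.45 × 0.19 = 0.0047196
  suspect item C: 0.09 × (1 − 0.89) × 0.50 × 0.58 = 0.002871
  suspect item D: 0.35 × (1 − 0.90) × 0.63 × 0.95 = 0.020947
  suspect item E: 0.09 × (1 − 0.65) × 0.56 × 0.12 = 0.0021168
The unnormalized weights sum to 0.17572.
P(suspect item A | evidence) ≈ 0.14506 / 0.17572 ≈ 0.826
P(suspect item B | evidence) ≈ 0.0047196 / 0.17572 ≈ 0.027
P(suspect item C | evidence) ≈ 0.002871 / 0.17572 ≈ 0.016
P(suspect item D | evidence) ≈ 0.020947 / 0.17572 ≈ 0.119
P(suspect item E | evidence) ≈ 0.0021168 / 0.17572 ≈ 0.012
The largest is 0.826, so suspect item A is most probable.

suspect item A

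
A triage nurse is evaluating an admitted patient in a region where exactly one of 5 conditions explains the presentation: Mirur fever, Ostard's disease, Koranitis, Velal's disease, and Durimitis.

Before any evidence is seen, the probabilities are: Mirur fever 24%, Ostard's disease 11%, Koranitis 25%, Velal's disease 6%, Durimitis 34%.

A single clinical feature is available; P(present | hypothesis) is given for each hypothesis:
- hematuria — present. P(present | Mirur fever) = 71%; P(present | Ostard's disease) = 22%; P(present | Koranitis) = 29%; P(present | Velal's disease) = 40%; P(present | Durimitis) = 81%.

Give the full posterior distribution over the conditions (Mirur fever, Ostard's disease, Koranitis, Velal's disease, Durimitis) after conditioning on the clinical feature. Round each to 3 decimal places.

For each hypothesis, the unnormalized posterior weight is prior × likelihood:
  Mirur fever: 0.24 × 0.71 = 0.1704
  Ostard's disease: 0.11 × 0.22 = 0.0242
  Koranitis: 0.25 × 0.29 = 0.0725
  Velal's disease: 0.06 × 0.40 = 0.024
  Durimitis: 0.34 × 0.81 = 0.2754
The unnormalized weights sum to 0.5665.
P(Mirur fever | evidence) = 0.1704 / 0.5665 ≈ 0.301
P(Ostard's disease | evidence) = 0.0242 / 0.5665 ≈ 0.043
P(Koranitis | evidence) = 0.0725 / 0.5665 ≈ 0.128
P(Velal's disease | evidence) = 0.024 / 0.5665 ≈ 0.042
P(Durimitis | evidence) = 0.2754 / 0.5665 ≈ 0.486

0.301, 0.043, 0.128, 0.042, 0.486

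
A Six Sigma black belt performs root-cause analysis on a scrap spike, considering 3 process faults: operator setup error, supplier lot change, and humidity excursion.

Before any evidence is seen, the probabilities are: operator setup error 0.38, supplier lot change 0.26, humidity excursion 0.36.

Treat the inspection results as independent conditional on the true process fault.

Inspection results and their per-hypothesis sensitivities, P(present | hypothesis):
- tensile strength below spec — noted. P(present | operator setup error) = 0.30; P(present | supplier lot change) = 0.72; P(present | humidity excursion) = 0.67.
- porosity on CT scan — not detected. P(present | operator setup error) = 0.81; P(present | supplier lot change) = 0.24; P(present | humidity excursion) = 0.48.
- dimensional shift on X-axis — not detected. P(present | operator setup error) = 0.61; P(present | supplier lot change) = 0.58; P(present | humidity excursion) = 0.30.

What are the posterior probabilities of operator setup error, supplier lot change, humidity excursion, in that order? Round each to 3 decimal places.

By Bayes' rule with conditional independence, the unnormalized weight for each hypothesis is prior × ∏ likelihoods (using 1 − P(present | H) for each absent inspection result):
  operator setup error: 0.38 × 0.30 × (1 − 0.81) × (1 − 0.61) = 0.0084474
  supplier lot change: 0.26 × 0.72 × (1 − 0.24) × (1 − 0.58) = 0.059754
  humidity excursion: 0.36 × 0.67 × (1 − 0.48) × (1 − 0.30) = 0.087797
Marginal likelihood of the evidence = 0.156.
P(operator setup error | evidence) = 0.0084474 / 0.156 ≈ 0.054
P(supplier lot change | evidence) = 0.059754 / 0.156 ≈ 0.383
P(humidity excursion | evidence) = 0.087797 / 0.156 ≈ 0.563

0.054, 0.383, 0.563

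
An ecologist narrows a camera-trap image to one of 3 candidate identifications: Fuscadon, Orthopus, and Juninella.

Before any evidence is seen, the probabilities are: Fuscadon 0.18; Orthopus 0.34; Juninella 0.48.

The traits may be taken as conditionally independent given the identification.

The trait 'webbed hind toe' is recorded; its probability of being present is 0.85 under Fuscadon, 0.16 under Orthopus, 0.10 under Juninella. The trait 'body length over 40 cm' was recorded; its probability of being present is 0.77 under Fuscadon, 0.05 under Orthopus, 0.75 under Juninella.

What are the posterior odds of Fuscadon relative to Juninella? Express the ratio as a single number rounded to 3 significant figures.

The normalizing constant cancels in an odds ratio, so compute prior × likelihood for the two hypotheses only:
  Fuscadon: 0.18 × 0.85 × 0.77 = 0.11781
  Juninella: 0.48 × 0.10 × 0.75 = 0.036
Posterior odds = 0.11781 / 0.036 ≈ 3.27.

3.27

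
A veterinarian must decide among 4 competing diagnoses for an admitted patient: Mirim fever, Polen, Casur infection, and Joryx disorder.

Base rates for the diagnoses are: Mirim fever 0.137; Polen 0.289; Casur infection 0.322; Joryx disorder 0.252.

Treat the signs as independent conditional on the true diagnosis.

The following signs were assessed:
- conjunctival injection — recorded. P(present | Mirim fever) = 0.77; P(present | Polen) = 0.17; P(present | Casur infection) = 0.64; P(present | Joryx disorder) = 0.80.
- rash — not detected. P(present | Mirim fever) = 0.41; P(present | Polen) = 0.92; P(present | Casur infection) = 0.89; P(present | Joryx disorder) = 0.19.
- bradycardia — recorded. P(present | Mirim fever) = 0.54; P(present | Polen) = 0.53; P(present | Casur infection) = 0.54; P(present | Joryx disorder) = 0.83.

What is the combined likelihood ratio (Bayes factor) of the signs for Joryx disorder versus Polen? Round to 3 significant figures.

Joint likelihood of the sign pattern under each hypothesis (using 1 − P(present | H) for each absent sign):
  Joryx disorder: 0.80 × (1 − 0.19) × 0.83 = 0.53784
  Polen: 0.17 × (1 − 0.92) × 0.53 = 0.007208
Bayes factor = 0.53784 / 0.007208 ≈ 74.6

74.6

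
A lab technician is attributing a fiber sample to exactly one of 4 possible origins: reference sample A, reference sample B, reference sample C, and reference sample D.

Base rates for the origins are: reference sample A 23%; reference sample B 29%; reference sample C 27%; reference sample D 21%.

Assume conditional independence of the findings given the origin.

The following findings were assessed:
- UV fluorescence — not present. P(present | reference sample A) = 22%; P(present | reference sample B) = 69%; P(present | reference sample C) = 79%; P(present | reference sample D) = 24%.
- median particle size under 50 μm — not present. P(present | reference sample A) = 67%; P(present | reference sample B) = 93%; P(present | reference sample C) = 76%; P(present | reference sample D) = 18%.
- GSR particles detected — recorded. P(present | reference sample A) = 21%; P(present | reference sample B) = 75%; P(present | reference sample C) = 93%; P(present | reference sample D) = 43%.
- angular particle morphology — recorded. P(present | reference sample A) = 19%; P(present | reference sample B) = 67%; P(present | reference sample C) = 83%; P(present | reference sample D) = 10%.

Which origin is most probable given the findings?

reference sample C

For each hypothesis, the unnormalized posterior weight is prior × product of the finding likelihoods (using 1 − P(present | H) for each absent finding):
  reference sample A: 0.23 × (1 − 0.22) × (1 − 0.67) × 0.21 × 0.19 = 0.0023622
  reference sample B: 0.29 × (1 − 0.69) × (1 − 0.93) × 0.75 × 0.67 = 0.0031622
  reference sample C: 0.27 × (1 − 0.79) × (1 − 0.76) × 0.93 × 0.83 = 0.010504
  reference sample D: 0.21 × (1 − 0.24) × (1 − 0.18) × 0.43 × 0.10 = 0.0056275
Normalizing constant Z = 0.0023622 + 0.0031622 + 0.010504 + 0.0056275 = 0.021656.
P(reference sample A | evidence) ≈ 0.0023622 / 0.021656 ≈ 0.109
P(reference sample B | evidence) ≈ 0.0031622 / 0.021656 ≈ 0.146
P(reference sample C | evidence) ≈ 0.010504 / 0.021656 ≈ 0.485
P(reference sample D | evidence) ≈ 0.0056275 / 0.021656 ≈ 0.260
The largest is 0.485, so reference sample C is most probable.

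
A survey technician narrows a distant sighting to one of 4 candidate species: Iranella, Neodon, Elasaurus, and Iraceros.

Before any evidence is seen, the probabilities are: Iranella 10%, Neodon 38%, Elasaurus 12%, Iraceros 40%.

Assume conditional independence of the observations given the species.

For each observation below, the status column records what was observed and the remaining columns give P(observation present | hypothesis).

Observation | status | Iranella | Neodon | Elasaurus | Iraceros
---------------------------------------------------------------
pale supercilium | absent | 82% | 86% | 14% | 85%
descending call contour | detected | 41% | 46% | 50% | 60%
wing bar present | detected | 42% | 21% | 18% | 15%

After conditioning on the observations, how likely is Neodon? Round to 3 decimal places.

0.224

By Bayes' rule with conditional independence, the unnormalized weight for each hypothesis is prior × ∏ likelihoods (using 1 − P(present | H) for each absent observation):
  Iranella: 0.10 × (1 − 0.82) × 0.41 × 0.42 = 0.0030996
  Neodon: 0.38 × (1 − 0.86) × 0.46 × 0.21 = 0.0051391
  Elasaurus: 0.12 × (1 − 0.14) × 0.50 × 0.18 = 0.009288
  Iraceros: 0.40 × (1 − 0.85) × 0.60 × 0.15 = 0.0054
Marginal likelihood of the evidence = 0.022927.
P(Neodon | evidence) = 0.0051391 / 0.022927 ≈ 0.224.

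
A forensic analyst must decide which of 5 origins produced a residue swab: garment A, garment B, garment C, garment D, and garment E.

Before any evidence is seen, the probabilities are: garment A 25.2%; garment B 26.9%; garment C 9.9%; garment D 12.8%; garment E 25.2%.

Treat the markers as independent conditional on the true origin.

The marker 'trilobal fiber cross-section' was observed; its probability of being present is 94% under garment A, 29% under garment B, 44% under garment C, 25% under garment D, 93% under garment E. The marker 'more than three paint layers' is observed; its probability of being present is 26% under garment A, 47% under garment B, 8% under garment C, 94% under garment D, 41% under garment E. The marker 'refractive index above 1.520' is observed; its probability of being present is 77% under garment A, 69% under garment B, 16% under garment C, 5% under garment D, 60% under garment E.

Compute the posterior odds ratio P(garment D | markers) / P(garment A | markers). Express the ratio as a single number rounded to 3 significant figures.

0.0317

Unnormalized posterior weight (prior times the marker likelihoods) for each of the two hypotheses:
  garment D: 0.128 × 0.25 × 0.94 × 0.05 = 0.001504
  garment A: 0.252 × 0.94 × 0.26 × 0.77 = 0.047423
Posterior odds = 0.001504 / 0.047423 ≈ 0.0317.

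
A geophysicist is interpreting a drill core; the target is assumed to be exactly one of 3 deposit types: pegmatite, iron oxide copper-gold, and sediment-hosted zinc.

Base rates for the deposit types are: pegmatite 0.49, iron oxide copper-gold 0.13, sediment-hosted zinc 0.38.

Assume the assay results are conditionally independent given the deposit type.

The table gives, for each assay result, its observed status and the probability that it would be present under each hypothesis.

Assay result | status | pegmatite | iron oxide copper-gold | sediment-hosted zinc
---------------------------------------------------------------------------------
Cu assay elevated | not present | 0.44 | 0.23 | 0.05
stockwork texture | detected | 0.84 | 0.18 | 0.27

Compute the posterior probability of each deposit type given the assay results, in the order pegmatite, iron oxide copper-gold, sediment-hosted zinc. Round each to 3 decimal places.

0.666, 0.052, 0.282

By Bayes' rule with conditional independence, the unnormalized weight for each hypothesis is prior × ∏ likelihoods (using 1 − P(present | H) for each absent assay result):
  pegmatite: 0.49 × (1 − 0.44) × 0.84 = 0.2305
  iron oxide copper-gold: 0.13 × (1 − 0.23) × 0.18 = 0.018018
  sediment-hosted zinc: 0.38 × (1 − 0.05) × 0.27 = 0.09747
Normalizing constant Z = 0.2305 + 0.018018 + 0.09747 = 0.34598.
P(pegmatite | evidence) = 0.2305 / 0.34598 ≈ 0.666
P(iron oxide copper-gold | evidence) = 0.018018 / 0.34598 ≈ 0.052
P(sediment-hosted zinc | evidence) = 0.09747 / 0.34598 ≈ 0.282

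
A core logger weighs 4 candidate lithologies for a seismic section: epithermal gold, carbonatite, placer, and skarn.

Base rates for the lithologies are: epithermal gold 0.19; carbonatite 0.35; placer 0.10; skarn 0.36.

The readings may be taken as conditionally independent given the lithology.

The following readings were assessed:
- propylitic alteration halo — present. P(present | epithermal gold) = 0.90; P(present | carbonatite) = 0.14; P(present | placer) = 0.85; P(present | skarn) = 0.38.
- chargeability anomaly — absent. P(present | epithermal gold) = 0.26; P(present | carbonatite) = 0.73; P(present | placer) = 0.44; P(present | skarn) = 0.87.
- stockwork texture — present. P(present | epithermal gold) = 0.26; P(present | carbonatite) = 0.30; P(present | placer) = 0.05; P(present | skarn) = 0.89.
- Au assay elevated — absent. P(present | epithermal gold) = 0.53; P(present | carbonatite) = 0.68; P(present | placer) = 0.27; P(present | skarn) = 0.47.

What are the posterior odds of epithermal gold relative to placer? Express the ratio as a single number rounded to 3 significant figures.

8.90

The normalizing constant cancels in an odds ratio, so compute prior × likelihood for the two hypotheses only (using 1 − P(present | H) for each absent reading):
  epithermal gold: 0.19 × 0.90 × (1 − 0.26) × 0.26 × (1 − 0.53) = 0.015463
  placer: 0.10 × 0.85 × (1 − 0.44) × 0.05 × (1 − 0.27) = 0.0017374
Odds(epithermal gold : placer) = 0.015463 / 0.0017374 ≈ 8.90.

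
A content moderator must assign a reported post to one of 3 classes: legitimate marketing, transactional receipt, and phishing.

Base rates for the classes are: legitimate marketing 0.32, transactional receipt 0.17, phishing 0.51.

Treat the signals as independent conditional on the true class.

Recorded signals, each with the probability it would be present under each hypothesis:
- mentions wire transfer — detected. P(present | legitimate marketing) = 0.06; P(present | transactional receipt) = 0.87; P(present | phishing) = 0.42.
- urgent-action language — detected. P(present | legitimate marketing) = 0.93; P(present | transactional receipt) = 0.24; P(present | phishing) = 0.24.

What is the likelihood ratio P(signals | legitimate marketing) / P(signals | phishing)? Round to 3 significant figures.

Joint likelihood of the signal pattern under each hypothesis:
  legitimate marketing: 0.06 × 0.93 = 0.0558
  phishing: 0.42 × 0.24 = 0.1008
Bayes factor = 0.0558 / 0.1008 ≈ 0.554

0.554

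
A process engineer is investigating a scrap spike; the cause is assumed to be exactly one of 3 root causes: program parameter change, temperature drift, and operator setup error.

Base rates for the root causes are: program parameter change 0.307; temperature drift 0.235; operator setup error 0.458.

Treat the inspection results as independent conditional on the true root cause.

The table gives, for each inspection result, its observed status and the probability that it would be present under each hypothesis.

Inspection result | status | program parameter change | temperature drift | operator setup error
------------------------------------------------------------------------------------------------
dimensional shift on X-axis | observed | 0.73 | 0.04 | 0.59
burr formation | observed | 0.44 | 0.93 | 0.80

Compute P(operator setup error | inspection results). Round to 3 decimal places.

For each hypothesis, the unnormalized posterior weight is prior × product of the inspection result likelihoods:
  program parameter change: 0.307 × 0.73 × 0.44 = 0.098608
  temperature drift: 0.235 × 0.04 × 0.93 = 0.008742
  operator setup error: 0.458 × 0.59 × 0.80 = 0.21618
Normalizing constant Z = 0.098608 + 0.008742 + 0.21618 = 0.32353.
P(operator setup error | evidence) = 0.21618 / 0.32353 ≈ 0.668.

0.668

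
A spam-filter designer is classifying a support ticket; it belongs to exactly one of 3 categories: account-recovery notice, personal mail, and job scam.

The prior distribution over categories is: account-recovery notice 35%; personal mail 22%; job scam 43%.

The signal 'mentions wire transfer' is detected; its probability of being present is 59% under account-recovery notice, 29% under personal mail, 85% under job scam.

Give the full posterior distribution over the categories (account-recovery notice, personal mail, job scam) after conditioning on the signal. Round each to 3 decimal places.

Multiply each prior by the likelihood of the signal:
  account-recovery notice: 0.35 × 0.59 = 0.2065
  personal mail: 0.22 × 0.29 = 0.0638
  job scam: 0.43 × 0.85 = 0.3655
Marginal likelihood of the evidence = 0.6358.
P(account-recovery notice | evidence) = 0.2065 / 0.6358 ≈ 0.325
P(personal mail | evidence) = 0.0638 / 0.6358 ≈ 0.100
P(job scam | evidence) = 0.3655 / 0.6358 ≈ 0.575

0.325, 0.100, 0.575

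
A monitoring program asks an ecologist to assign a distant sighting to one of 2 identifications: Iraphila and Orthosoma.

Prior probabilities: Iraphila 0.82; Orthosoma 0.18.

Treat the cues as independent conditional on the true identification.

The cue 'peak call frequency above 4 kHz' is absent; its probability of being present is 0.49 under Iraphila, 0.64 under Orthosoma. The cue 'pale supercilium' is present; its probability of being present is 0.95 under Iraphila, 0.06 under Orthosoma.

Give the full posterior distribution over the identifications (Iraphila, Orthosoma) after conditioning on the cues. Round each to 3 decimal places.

Multiply each prior by the joint likelihood of the cue pattern (using 1 − P(present | H) for each absent cue):
  Iraphila: 0.82 × (1 − 0.49) × 0.95 = 0.39729
  Orthosoma: 0.18 × (1 − 0.64) × 0.06 = 0.003888
Normalizing constant Z = 0.39729 + 0.003888 = 0.40118.
P(Iraphila | evidence) = 0.39729 / 0.40118 ≈ 0.990
P(Orthosoma | evidence) = 0.003888 / 0.40118 ≈ 0.010

0.990, 0.010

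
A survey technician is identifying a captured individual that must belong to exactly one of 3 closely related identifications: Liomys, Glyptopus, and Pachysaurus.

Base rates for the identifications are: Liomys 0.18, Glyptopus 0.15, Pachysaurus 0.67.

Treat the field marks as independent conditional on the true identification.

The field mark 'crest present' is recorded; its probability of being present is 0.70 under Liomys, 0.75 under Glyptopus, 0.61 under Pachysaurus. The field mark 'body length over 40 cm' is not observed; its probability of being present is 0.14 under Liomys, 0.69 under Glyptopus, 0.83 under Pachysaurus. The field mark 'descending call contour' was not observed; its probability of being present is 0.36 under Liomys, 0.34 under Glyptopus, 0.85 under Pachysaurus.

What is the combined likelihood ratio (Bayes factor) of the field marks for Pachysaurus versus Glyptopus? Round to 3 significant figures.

0.101

Take the product of per-field mark likelihoods under each hypothesis (using 1 − P(present | H) for each absent field mark), then divide.
  Pachysaurus: 0.61 × (1 − 0.83) × (1 − 0.85) = 0.015555
  Glyptopus: 0.75 × (1 − 0.69) × (1 − 0.34) = 0.15345
Bayes factor = 0.015555 / 0.15345 ≈ 0.101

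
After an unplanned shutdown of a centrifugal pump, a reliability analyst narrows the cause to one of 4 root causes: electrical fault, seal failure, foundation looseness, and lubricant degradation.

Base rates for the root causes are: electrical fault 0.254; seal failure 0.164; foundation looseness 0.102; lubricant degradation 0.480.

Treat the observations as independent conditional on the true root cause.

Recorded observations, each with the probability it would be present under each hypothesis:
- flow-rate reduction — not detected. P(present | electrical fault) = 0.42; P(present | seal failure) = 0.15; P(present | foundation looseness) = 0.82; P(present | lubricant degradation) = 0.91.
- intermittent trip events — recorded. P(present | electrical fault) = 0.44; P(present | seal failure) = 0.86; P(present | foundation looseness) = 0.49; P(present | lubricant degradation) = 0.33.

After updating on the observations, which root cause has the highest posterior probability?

seal failure

For each hypothesis, the unnormalized posterior weight is prior × product of the observation likelihoods (using 1 − P(present | H) for each absent observation):
  electrical fault: 0.254 × (1 − 0.42) × 0.44 = 0.064821
  seal failure: 0.164 × (1 − 0.15) × 0.86 = 0.11988
  foundation looseness: 0.102 × (1 − 0.82) × 0.49 = 0.0089964
  lubricant degradation: 0.480 × (1 − 0.91) × 0.33 = 0.014256
The unnormalized weights sum to 0.20796.
P(electrical fault | evidence) ≈ 0.064821 / 0.20796 ≈ 0.312
P(seal failure | evidence) ≈ 0.11988 / 0.20796 ≈ 0.576
P(foundation looseness | evidence) ≈ 0.0089964 / 0.20796 ≈ 0.043
P(lubricant degradation | evidence) ≈ 0.014256 / 0.20796 ≈ 0.069
The largest is 0.576, so seal failure is most probable.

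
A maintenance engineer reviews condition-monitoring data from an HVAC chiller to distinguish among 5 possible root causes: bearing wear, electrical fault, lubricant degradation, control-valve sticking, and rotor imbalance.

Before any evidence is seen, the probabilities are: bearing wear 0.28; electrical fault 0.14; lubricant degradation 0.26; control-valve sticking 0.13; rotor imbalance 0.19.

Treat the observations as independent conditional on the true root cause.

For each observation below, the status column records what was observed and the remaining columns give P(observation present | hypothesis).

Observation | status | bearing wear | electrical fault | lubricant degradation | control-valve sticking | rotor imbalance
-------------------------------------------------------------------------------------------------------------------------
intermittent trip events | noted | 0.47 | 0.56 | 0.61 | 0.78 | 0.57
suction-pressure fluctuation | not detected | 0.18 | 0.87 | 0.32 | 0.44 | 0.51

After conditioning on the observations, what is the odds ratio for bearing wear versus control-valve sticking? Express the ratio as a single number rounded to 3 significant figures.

1.90

Posterior odds equal prior odds times the likelihood ratio; only the two competing hypotheses matter (using 1 − P(present | H) for each absent observation).
  bearing wear: 0.28 × 0.47 × (1 − 0.18) = 0.10791
  control-valve sticking: 0.13 × 0.78 × (1 − 0.44) = 0.056784
Odds(bearing wear : control-valve sticking) = 0.10791 / 0.056784 ≈ 1.90.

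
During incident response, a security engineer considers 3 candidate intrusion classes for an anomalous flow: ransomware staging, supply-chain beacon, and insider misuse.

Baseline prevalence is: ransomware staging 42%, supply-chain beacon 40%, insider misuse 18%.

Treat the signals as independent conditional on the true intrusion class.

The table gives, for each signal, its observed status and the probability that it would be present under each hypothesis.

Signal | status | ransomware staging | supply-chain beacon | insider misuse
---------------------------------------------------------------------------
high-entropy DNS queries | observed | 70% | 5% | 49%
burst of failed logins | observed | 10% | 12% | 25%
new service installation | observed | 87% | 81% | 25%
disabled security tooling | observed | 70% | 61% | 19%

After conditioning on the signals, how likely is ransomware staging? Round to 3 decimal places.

Multiply each prior by the joint likelihood of the signal pattern:
  ransomware staging: 0.42 × 0.70 × 0.10 × 0.87 × 0.70 = 0.017905
  supply-chain beacon: 0.40 × 0.05 × 0.12 × 0.81 × 0.61 = 0.0011858
  insider misuse: 0.18 × 0.49 × 0.25 × 0.25 × 0.19 = 0.0010474
Marginal likelihood of the evidence = 0.020138.
P(ransomware staging | evidence) = 0.017905 / 0.020138 ≈ 0.889.

0.889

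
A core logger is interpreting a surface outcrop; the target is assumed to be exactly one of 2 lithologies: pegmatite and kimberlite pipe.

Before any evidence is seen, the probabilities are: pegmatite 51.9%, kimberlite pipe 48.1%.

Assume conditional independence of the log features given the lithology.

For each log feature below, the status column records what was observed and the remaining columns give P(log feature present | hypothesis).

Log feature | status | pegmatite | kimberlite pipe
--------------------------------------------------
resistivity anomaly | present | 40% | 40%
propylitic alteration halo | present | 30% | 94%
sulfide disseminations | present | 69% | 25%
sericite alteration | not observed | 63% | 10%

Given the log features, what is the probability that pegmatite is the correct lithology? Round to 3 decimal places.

0.281

By Bayes' rule with conditional independence, the unnormalized weight for each hypothesis is prior × ∏ likelihoods (using 1 − P(present | H) for each absent log feature):
  pegmatite: 0.519 × 0.40 × 0.30 × 0.69 × (1 − 0.63) = 0.0159
  kimberlite pipe: 0.481 × 0.40 × 0.94 × 0.25 × (1 − 0.10) = 0.040693
Normalizing constant Z = 0.0159 + 0.040693 = 0.056593.
P(pegmatite | evidence) = 0.0159 / 0.056593 ≈ 0.281.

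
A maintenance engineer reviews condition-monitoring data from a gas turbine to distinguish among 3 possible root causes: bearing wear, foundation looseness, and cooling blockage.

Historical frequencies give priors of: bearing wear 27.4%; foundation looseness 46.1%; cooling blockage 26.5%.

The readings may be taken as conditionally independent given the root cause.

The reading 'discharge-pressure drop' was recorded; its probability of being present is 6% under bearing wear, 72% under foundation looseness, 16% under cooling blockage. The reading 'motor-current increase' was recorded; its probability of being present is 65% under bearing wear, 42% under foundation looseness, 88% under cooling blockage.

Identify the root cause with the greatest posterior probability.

foundation looseness

Multiply each prior by the joint likelihood of the reading pattern:
  bearing wear: 0.274 × 0.06 × 0.65 = 0.010686
  foundation looseness: 0.461 × 0.72 × 0.42 = 0.13941
  cooling blockage: 0.265 × 0.16 × 0.88 = 0.037312
Marginal likelihood of the evidence = 0.1874.
P(bearing wear | evidence) ≈ 0.010686 / 0.1874 ≈ 0.057
P(foundation looseness | evidence) ≈ 0.13941 / 0.1874 ≈ 0.744
P(cooling blockage | evidence) ≈ 0.037312 / 0.1874 ≈ 0.199
The largest is 0.744, so foundation looseness is most probable.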